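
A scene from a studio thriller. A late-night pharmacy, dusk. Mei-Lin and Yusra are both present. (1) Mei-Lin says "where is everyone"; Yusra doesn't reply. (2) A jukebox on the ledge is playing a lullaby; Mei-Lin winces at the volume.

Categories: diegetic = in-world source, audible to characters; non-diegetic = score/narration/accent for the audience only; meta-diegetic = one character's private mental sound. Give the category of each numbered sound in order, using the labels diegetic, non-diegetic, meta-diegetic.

diegetic, diegetic

Sound (1): Mei-Lin is a character speaking aloud in the scene, so diegetic.
Sound (2): a jukebox is a physical source in the scene and Mei-Lin reacts to it, so diegetic.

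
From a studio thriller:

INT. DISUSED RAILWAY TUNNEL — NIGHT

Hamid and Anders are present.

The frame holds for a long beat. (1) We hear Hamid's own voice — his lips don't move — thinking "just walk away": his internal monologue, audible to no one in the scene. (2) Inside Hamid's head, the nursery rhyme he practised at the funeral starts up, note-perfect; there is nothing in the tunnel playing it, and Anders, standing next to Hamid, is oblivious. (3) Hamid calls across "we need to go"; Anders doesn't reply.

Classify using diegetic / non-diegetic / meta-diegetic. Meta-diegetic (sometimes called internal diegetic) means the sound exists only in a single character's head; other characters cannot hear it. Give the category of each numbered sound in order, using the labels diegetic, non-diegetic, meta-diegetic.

meta-diegetic, meta-diegetic, diegetic

(1) is meta-diegetic: internal monologue — inside Hamid's mind, not spoken into the scene.
Sound (2): it lives in Hamid's subjectivity, not in the tunnel, so meta-diegetic.
(3) spoken by a character present in the story world → diegetic.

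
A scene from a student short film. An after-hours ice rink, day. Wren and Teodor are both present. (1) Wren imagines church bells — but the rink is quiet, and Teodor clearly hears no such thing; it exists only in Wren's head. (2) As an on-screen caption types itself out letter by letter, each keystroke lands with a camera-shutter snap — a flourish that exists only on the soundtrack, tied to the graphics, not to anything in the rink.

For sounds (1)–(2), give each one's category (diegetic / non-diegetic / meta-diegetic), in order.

meta-diegetic, non-diegetic

(1) the sound is imagined by Wren; nothing in the story world is producing it and Teodor can't hear it → meta-diegetic.
Sound (2): sound married to a title/caption — outside the diegesis by definition, so non-diegetic.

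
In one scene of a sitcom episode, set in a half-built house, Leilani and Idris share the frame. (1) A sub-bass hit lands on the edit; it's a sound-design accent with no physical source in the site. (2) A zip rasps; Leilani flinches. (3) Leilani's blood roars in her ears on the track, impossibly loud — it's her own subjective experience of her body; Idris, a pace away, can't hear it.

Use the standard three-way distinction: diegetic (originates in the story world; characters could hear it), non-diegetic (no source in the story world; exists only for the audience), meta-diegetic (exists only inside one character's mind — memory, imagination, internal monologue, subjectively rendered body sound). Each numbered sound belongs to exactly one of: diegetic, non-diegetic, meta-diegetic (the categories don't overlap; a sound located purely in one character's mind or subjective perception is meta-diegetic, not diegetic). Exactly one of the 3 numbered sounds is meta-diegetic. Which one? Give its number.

(1) an editorial stinger — it belongs to the cut, not the story world → non-diegetic.
(2) the sound comes from a zip physically present in the location → diegetic.
(3) is meta-diegetic: it's Leilani's internal bodily sensation rendered as sound; only Leilani 'hears' it.
Only (3) is meta-diegetic.

3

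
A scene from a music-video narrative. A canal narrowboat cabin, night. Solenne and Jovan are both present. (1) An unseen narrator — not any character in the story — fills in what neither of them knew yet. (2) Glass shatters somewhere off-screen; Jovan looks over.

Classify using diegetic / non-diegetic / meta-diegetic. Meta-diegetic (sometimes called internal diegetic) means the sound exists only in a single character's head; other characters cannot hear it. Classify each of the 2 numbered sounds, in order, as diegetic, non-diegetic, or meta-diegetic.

non-diegetic, diegetic

Sound (1): the narrator exists outside the story world, addressing only the audience, so non-diegetic.
(2) is diegetic: the sound comes from glass physically present in the location.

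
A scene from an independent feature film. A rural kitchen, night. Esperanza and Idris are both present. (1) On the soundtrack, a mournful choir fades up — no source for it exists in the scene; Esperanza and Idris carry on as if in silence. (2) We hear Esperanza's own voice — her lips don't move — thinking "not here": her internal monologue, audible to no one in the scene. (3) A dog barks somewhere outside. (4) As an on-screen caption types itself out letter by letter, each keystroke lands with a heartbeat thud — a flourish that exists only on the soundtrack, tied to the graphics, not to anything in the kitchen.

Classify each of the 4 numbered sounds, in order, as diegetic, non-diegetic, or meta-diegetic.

non-diegetic, meta-diegetic, diegetic, non-diegetic

(1) nothing in the kitchen produces it and the characters don't hear it — pure soundtrack → non-diegetic.
(2) internal monologue — inside Esperanza's mind, not spoken into the scene → meta-diegetic.
Sound (3): the sound comes from a dog physically present in the location, so diegetic.
(4) is non-diegetic: the caption isn't part of the story world, so neither is the sound tied to it.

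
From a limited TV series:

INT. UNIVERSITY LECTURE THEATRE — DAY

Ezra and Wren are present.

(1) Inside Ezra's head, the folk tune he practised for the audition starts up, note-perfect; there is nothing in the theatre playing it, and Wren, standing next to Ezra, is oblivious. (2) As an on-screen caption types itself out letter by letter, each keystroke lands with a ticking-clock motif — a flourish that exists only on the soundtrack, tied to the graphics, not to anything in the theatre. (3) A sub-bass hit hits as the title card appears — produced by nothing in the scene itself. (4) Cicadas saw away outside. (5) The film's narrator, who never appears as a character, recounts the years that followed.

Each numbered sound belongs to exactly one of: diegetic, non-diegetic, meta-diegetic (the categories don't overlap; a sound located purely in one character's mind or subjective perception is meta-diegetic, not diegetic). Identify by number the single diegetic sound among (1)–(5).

4

Sound (1): the music is a memory playing inside Ezra's mind alone; no real-world source, Wren can't hear it, so meta-diegetic.
(2) sound married to a title/caption — outside the diegesis by definition → non-diegetic.
(3) it's a sound-design accent with no in-world source; no one in the scene can hear it → non-diegetic.
(4) cicadas is part of the location's real environment → diegetic.
(5) is non-diegetic: commentary laid over the scene from outside the fiction.
Only (4) is diegetic.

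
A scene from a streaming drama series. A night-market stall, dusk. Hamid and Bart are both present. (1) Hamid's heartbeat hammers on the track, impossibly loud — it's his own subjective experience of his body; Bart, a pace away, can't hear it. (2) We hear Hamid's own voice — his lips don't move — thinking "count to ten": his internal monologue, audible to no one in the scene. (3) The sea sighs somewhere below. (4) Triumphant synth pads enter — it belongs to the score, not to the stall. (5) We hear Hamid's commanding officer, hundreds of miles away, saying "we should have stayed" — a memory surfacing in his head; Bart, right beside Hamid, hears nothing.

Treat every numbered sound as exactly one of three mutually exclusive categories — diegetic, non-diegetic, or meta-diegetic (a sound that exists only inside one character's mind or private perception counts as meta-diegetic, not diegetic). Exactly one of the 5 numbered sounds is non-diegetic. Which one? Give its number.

4

(1) is meta-diegetic: point-of-audition from inside Hamid's body; not a sound in the room.
(2) is meta-diegetic: internal monologue — inside Hamid's mind, not spoken into the scene.
(3) is diegetic: the sea is part of the location's real environment.
Sound (4): nothing in the stall produces it and the characters don't hear it — pure soundtrack, so non-diegetic.
(5) the voice is a memory playing only inside Hamid's mind; Bart can't hear it → meta-diegetic.
Only (4) is non-diegetic.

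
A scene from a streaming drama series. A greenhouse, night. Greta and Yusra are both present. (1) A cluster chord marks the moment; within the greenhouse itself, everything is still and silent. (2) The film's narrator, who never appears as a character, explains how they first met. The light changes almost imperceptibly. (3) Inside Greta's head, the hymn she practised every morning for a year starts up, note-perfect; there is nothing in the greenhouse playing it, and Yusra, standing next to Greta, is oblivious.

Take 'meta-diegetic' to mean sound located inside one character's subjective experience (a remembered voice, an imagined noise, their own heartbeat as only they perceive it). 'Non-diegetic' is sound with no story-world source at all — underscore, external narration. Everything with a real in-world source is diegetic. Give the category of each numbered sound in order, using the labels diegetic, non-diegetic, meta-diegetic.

non-diegetic, non-diegetic, meta-diegetic

(1) an editorial stinger — it belongs to the cut, not the story world → non-diegetic.
Sound (2): external voice-over — not a character, not heard by anyone in the scene, so non-diegetic.
(3) it lives in Greta's subjectivity, not in the greenhouse → meta-diegetic.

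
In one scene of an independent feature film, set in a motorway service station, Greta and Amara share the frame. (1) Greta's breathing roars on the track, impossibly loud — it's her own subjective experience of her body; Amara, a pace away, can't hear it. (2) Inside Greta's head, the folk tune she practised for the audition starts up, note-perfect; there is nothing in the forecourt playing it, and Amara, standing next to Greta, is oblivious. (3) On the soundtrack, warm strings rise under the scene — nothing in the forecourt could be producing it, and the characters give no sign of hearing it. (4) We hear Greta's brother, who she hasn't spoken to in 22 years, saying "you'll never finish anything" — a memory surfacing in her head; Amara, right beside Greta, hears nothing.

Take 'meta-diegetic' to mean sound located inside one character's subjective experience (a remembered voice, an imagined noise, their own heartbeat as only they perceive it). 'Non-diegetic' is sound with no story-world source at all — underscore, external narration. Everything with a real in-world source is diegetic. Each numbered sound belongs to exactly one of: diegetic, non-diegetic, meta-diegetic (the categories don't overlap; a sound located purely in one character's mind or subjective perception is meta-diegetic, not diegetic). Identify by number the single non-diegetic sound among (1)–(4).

3

Sound (1): point-of-audition from inside Greta's body; not a sound in the room, so meta-diegetic.
(2) is meta-diegetic: it lives in Greta's subjectivity, not in the forecourt.
Sound (3): nothing in the forecourt produces it and the characters don't hear it — pure soundtrack, so non-diegetic.
(4) a remembered line, private to Greta — not present in the room, not audible to Amara → meta-diegetic.
Only (3) is non-diegetic.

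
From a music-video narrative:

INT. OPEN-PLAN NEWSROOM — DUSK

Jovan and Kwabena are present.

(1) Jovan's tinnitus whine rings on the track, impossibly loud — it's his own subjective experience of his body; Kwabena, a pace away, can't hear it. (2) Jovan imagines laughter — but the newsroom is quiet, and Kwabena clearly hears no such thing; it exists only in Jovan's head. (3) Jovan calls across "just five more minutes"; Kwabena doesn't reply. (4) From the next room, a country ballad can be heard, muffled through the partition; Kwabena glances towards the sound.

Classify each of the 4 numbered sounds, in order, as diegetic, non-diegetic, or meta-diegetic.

meta-diegetic, meta-diegetic, diegetic, diegetic

(1) is meta-diegetic: a subjective body sound — Jovan's private perception, inaudible to Kwabena.
Sound (2): the sound is imagined by Jovan; nothing in the story world is producing it and Kwabena can't hear it, so meta-diegetic.
(3) is diegetic: spoken by a character present in the story world.
(4) the music has an off-screen but real-world source and a character hears it → diegetic.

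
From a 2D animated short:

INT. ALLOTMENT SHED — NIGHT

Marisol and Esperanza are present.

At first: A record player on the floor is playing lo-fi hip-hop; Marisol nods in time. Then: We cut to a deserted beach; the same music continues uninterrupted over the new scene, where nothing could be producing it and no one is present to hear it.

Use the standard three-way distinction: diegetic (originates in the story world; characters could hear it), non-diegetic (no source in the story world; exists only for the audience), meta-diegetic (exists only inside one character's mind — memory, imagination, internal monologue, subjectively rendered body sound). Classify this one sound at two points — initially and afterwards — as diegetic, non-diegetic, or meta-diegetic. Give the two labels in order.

diegetic, non-diegetic

Initially: a record player is a real in-scene source and Marisol reacts to it → diegetic.
Afterwards: there is no longer any in-world source and no one can hear it — it has become underscore → non-diegetic.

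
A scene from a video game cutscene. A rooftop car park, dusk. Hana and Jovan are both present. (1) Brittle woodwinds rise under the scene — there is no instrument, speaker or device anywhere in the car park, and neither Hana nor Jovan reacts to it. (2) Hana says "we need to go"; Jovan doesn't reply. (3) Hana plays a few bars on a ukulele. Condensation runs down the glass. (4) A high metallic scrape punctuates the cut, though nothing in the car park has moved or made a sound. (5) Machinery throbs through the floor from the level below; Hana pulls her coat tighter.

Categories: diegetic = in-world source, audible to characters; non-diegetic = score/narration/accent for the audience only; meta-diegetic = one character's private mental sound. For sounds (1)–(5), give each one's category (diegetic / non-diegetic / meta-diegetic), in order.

(1) it has no source in the story world and no character can hear it — it's underscore → non-diegetic.
Sound (2): Hana is a character speaking aloud in the scene, so diegetic.
Sound (3): a character is playing a ukulele on screen, so diegetic.
Sound (4): it's a sound-design accent with no in-world source; no one in the scene can hear it, so non-diegetic.
Sound (5): ambient/room sound belonging to the story's physical space, so diegetic.

non-diegetic, diegetic, diegetic, non-diegetic, diegetic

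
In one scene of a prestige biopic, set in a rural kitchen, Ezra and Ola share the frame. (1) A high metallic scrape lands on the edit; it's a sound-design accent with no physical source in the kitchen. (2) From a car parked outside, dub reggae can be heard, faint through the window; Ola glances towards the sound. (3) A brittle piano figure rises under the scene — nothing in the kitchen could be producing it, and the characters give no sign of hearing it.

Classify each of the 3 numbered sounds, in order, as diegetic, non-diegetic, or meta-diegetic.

non-diegetic, diegetic, non-diegetic

Sound (1): nothing in the scene produces it; it's an accent added for the audience, so non-diegetic.
(2) the music has an off-screen but real-world source and a character hears it → diegetic.
Sound (3): score with no on-screen or off-screen source; it exists for the audience alone, so non-diegetic.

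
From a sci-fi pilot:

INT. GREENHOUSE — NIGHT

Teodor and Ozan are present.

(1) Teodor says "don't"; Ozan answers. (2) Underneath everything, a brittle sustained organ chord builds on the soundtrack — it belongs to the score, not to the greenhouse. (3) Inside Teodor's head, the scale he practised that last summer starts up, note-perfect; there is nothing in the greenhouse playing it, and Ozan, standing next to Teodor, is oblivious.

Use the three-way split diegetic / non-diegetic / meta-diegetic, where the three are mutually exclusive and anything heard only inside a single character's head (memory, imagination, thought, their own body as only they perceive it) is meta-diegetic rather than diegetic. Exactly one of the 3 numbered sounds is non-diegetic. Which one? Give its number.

2

(1) spoken by a character present in the story world → diegetic.
(2) it has no source in the story world and no character can hear it — it's underscore → non-diegetic.
(3) is meta-diegetic: remembered music, private to Teodor — Ozan is oblivious because it isn't in the room.
Only (2) is non-diegetic.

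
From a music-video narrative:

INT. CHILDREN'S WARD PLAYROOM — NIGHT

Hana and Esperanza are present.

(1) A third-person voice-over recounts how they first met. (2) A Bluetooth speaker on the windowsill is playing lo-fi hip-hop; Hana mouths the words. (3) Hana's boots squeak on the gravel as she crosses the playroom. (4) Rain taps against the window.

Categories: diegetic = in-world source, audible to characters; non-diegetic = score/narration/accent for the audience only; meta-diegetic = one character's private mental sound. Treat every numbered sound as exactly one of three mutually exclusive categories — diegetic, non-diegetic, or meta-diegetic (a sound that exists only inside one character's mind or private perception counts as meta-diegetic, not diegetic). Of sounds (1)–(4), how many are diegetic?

(1) the narrator exists outside the story world, addressing only the audience → non-diegetic.
Sound (2): the music comes from an on-screen device that Hana responds to, so diegetic.
(3) is diegetic: Hana's footsteps are produced in the story world.
(4) is diegetic: it's the actual ambient sound of the location.
So 3 of the 4 are diegetic: (2), (3), (4).

3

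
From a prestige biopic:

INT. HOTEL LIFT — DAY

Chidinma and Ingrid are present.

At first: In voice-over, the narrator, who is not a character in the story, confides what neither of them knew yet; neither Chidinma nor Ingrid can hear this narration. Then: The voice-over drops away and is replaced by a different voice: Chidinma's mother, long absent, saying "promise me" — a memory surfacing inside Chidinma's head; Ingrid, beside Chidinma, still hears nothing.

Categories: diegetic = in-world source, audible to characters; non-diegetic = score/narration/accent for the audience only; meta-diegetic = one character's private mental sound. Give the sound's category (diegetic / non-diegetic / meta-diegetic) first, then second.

First: the external narrator addresses only the audience — outside the story world → non-diegetic.
Second: the replacement voice is a memory inside Chidinma's mind specifically → meta-diegetic.

non-diegetic, meta-diegetic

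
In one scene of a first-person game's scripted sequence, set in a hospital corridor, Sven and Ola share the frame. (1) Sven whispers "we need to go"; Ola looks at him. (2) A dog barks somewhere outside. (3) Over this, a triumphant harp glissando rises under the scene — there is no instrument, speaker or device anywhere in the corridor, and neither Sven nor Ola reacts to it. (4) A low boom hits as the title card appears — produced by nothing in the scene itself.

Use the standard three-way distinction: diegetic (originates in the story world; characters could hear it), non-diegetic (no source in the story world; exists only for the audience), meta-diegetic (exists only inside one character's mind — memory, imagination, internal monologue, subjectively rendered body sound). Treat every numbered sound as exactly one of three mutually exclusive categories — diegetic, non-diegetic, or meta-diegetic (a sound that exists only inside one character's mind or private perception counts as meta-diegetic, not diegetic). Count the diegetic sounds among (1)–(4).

(1) Sven is a character speaking aloud in the scene → diegetic.
(2) is diegetic: the sound comes from a dog physically present in the location.
(3) nothing in the corridor produces it and the characters don't hear it — pure soundtrack → non-diegetic.
(4) an editorial stinger — it belongs to the cut, not the story world → non-diegetic.
Diegetic: (1), (2) — that's 2.

2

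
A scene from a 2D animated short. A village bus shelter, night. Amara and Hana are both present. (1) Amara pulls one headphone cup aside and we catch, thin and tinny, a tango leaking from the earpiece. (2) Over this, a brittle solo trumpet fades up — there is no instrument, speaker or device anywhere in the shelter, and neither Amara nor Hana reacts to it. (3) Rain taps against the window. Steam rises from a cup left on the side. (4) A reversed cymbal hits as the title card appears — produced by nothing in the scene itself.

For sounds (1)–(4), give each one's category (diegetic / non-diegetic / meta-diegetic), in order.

diegetic, non-diegetic, diegetic, non-diegetic

(1) is diegetic: it's leaking from a physical pair of headphones in the scene.
Sound (2): score with no on-screen or off-screen source; it exists for the audience alone, so non-diegetic.
(3) is diegetic: ambient/room sound belonging to the story's physical space.
Sound (4): it's a sound-design accent with no in-world source; no one in the scene can hear it, so non-diegetic.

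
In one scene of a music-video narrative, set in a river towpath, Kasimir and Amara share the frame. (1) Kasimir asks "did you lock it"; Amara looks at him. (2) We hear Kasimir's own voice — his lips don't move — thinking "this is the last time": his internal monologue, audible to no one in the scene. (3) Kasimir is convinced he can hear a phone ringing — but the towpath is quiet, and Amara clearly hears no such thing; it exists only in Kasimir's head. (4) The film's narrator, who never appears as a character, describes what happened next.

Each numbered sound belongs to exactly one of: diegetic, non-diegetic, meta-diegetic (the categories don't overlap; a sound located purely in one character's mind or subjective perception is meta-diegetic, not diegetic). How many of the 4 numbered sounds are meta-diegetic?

2

(1) Kasimir is a character speaking aloud in the scene → diegetic.
Sound (2): Kasimir's thought-voice: a private mental sound no other character can hear, so meta-diegetic.
Sound (3): the sound is imagined by Kasimir; nothing in the story world is producing it and Amara can't hear it, so meta-diegetic.
(4) is non-diegetic: the narrator exists outside the story world, addressing only the audience.
Meta-diegetic: (2), (3) — that's 2.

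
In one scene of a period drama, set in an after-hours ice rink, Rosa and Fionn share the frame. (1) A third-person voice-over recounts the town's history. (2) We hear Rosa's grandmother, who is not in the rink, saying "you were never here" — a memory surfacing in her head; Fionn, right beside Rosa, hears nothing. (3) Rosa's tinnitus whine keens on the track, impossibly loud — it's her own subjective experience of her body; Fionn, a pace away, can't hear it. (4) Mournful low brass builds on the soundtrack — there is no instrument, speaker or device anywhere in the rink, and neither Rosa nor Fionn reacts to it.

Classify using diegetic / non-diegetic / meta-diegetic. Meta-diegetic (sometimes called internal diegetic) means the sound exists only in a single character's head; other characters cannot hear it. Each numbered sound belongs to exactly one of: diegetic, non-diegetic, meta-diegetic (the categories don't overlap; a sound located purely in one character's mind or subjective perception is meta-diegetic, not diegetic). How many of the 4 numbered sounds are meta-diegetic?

(1) is non-diegetic: external voice-over — not a character, not heard by anyone in the scene.
Sound (2): a remembered line, private to Rosa — not present in the room, not audible to Fionn, so meta-diegetic.
(3) is meta-diegetic: point-of-audition from inside Rosa's body; not a sound in the room.
(4) is non-diegetic: it has no source in the story world and no character can hear it — it's underscore.
So 2 of the 4 are meta-diegetic: (2), (3).

2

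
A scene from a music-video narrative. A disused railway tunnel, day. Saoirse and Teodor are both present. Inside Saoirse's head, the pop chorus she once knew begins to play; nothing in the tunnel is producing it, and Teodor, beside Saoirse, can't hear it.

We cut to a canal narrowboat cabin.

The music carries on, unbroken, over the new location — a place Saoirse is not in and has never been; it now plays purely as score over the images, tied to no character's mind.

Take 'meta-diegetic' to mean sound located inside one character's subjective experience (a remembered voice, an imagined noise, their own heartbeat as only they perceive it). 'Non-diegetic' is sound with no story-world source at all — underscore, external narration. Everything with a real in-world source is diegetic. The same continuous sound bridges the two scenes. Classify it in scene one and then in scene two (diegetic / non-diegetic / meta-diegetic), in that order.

meta-diegetic, non-diegetic

Scene one: the music exists only inside Saoirse's mind; Teodor can't hear it → meta-diegetic.
Scene two: it's detached from Saoirse entirely and plays over unrelated images with no in-world source — conventional underscore → non-diegetic.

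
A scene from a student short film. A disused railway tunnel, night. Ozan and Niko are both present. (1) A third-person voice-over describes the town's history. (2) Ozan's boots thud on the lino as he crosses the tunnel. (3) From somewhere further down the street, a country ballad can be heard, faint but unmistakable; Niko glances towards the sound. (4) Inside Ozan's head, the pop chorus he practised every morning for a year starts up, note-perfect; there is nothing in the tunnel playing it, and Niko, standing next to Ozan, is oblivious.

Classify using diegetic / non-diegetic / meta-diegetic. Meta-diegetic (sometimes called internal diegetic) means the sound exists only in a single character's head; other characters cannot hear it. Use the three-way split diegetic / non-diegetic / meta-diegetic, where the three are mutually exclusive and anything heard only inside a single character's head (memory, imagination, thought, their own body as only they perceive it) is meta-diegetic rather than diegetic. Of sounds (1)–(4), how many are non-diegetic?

1

(1) commentary laid over the scene from outside the fiction → non-diegetic.
(2) Ozan's footsteps are produced in the story world → diegetic.
(3) it's coming from somewhere further down the street — a location within the story world — and Niko reacts → diegetic.
(4) it lives in Ozan's subjectivity, not in the tunnel → meta-diegetic.
So 1 of the 4 is non-diegetic: (1).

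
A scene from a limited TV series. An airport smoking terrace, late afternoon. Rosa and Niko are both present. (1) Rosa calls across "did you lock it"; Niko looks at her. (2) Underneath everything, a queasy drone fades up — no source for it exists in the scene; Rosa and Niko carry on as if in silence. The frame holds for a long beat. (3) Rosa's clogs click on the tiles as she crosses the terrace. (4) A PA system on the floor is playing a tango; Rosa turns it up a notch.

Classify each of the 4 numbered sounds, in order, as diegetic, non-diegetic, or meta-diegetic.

diegetic, non-diegetic, diegetic, diegetic

(1) Rosa is a character speaking aloud in the scene → diegetic.
(2) is non-diegetic: nothing in the terrace produces it and the characters don't hear it — pure soundtrack.
(3) it's the physical sound of Rosa moving in the space → diegetic.
(4) is diegetic: source music from a PA system, which exists in the story world.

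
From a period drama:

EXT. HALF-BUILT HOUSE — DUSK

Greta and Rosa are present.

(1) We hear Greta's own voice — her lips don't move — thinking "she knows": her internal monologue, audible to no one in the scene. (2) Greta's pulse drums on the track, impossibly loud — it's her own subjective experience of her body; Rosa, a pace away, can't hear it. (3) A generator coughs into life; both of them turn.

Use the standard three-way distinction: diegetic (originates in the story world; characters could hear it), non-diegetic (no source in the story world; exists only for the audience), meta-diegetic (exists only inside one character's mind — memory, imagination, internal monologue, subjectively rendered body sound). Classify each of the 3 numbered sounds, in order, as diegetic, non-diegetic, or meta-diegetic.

meta-diegetic, meta-diegetic, diegetic

(1) is meta-diegetic: internal monologue — inside Greta's mind, not spoken into the scene.
(2) is meta-diegetic: it's Greta's internal bodily sensation rendered as sound; only Greta 'hears' it.
(3) the sound comes from a generator physically present in the location → diegetic.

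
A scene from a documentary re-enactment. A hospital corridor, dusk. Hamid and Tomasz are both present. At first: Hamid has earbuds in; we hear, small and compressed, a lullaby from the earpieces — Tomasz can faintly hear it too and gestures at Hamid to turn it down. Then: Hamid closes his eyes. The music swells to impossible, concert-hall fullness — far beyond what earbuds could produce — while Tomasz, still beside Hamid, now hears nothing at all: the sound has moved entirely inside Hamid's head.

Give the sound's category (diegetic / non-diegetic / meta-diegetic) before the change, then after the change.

Before the change: the earbuds are a physical source both characters can hear → diegetic.
After the change: the music now exists only as Hamid's subjective experience; Tomasz can no longer hear it → meta-diegetic.

diegetic, meta-diegetic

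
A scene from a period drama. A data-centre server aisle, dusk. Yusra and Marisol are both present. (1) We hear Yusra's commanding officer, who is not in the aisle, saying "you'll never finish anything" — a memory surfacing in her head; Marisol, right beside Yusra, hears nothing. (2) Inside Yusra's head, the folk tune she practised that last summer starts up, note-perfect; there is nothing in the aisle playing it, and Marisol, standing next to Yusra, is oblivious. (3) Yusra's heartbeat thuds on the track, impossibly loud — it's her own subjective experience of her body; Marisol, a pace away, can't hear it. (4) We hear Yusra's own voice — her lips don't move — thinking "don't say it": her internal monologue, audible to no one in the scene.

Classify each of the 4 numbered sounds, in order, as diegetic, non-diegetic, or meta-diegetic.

meta-diegetic, meta-diegetic, meta-diegetic, meta-diegetic

Sound (1): the voice is a memory playing only inside Yusra's mind; Marisol can't hear it, so meta-diegetic.
Sound (2): the music is a memory playing inside Yusra's mind alone; no real-world source, Marisol can't hear it, so meta-diegetic.
Sound (3): point-of-audition from inside Yusra's body; not a sound in the room, so meta-diegetic.
(4) it's Yusra's unspoken thought, heard only by the audience via her subjectivity → meta-diegetic.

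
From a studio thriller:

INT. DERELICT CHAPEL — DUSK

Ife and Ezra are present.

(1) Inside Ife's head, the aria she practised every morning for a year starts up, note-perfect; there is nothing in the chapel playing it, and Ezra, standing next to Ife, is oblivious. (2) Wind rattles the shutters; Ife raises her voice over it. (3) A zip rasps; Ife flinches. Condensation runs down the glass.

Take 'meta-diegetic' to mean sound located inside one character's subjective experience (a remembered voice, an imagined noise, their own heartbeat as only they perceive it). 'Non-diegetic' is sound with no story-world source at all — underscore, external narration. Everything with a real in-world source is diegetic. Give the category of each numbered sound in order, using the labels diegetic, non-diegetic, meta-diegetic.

meta-diegetic, diegetic, diegetic

(1) is meta-diegetic: the music is a memory playing inside Ife's mind alone; no real-world source, Ezra can't hear it.
Sound (2): it's the actual ambient sound of the location, so diegetic.
(3) is diegetic: a zip is a real object/event in the scene's world.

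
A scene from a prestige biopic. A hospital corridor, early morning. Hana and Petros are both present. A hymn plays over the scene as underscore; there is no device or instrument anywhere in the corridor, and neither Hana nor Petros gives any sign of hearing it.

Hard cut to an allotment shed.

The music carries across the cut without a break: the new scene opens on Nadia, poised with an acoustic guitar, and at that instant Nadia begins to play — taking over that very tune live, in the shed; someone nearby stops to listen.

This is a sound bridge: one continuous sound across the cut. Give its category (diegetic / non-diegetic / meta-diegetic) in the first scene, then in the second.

Scene one: there's no in-world source anywhere and no character hears it — underscore for the audience only → non-diegetic.
Scene two: from the moment Nadia starts playing, the tune is being performed on an acoustic guitar inside the story world and another character hears it → diegetic.

non-diegetic, diegetic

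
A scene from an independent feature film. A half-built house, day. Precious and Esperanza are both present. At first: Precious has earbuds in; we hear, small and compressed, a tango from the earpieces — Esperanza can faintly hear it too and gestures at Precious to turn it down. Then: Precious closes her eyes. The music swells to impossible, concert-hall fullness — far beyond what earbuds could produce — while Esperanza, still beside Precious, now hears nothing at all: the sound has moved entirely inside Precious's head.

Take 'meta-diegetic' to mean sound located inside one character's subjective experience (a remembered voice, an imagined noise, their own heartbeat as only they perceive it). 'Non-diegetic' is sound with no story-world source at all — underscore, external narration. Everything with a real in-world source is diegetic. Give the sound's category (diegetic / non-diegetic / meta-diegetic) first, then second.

diegetic, meta-diegetic

First: the earbuds are a physical source both characters can hear → diegetic.
Second: the music now exists only as Precious's subjective experience; Esperanza can no longer hear it → meta-diegetic.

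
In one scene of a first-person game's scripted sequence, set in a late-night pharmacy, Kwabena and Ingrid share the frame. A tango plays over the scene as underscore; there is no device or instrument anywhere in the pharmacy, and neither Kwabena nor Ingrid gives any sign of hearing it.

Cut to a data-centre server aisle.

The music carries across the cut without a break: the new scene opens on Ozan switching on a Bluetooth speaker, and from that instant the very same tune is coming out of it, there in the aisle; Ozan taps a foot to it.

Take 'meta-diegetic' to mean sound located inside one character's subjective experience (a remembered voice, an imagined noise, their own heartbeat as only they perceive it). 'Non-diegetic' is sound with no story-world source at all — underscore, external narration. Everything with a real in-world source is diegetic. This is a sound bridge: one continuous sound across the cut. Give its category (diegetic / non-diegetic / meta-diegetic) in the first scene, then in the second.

Scene one: there's no in-world source anywhere and no character hears it — underscore for the audience only → non-diegetic.
Scene two: once Ozan turns on a Bluetooth speaker, the music has a real source in the story world and Ozan reacts to it → diegetic.

non-diegetic, diegetic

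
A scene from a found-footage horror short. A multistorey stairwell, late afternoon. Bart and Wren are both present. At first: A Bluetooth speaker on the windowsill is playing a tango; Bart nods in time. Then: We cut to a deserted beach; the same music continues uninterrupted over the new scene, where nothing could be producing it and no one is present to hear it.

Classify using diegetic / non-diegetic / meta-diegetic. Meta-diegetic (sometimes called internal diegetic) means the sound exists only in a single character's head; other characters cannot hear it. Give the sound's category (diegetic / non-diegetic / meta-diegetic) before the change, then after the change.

diegetic, non-diegetic

Before the change: a Bluetooth speaker is a real in-scene source and Bart reacts to it → diegetic.
After the change: there is no longer any in-world source and no one can hear it — it has become underscore → non-diegetic.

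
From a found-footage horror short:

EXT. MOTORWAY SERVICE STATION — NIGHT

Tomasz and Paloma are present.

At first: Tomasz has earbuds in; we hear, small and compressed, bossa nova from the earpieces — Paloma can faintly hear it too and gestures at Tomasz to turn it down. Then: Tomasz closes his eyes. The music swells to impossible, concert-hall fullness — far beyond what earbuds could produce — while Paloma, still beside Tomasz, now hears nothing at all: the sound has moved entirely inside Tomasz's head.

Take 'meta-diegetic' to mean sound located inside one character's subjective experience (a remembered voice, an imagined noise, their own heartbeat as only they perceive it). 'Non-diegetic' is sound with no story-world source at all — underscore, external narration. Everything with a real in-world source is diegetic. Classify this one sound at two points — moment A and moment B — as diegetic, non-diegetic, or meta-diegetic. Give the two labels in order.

diegetic, meta-diegetic

Moment A: the earbuds are a physical source both characters can hear → diegetic.
Moment B: the music now exists only as Tomasz's subjective experience; Paloma can no longer hear it → meta-diegetic.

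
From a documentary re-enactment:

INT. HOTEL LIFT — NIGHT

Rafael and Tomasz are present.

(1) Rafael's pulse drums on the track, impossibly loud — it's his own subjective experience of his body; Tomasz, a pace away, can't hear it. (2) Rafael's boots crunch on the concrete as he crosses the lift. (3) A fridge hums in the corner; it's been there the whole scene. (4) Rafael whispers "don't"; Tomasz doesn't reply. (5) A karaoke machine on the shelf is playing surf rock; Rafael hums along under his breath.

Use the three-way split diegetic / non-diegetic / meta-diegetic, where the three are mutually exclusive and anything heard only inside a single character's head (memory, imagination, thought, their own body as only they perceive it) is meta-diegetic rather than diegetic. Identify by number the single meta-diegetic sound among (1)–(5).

1

(1) a subjective body sound — Rafael's private perception, inaudible to Tomasz → meta-diegetic.
(2) is diegetic: it's the physical sound of Rafael moving in the space.
(3) is diegetic: a fridge is part of the location's real environment.
(4) spoken by a character present in the story world → diegetic.
(5) is diegetic: source music from a karaoke machine, which exists in the story world.
Only (1) is meta-diegetic.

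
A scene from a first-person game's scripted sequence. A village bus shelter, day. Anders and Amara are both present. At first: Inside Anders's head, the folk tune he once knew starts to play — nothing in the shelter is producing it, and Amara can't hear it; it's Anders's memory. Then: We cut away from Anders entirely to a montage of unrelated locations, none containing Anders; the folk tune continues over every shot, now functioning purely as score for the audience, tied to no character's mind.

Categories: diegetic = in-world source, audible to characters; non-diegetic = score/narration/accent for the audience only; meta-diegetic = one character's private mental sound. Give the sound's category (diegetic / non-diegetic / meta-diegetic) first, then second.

meta-diegetic, non-diegetic

First: the music lives inside Anders's mind alone; Amara can't hear it → meta-diegetic.
Second: once it plays over shots Anders isn't in, detached from any character's subjectivity, it's conventional underscore → non-diegetic.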